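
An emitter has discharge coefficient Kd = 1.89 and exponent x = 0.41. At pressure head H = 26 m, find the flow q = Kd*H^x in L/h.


q = Kd * H^x = 1.89 * 26^0.41 = 1.89 * 3.803112

7.1879 L/h


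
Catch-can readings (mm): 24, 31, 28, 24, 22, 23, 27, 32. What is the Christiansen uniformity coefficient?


mean = 26.375000 mm
MAD = 3.125000 mm
CU = (1 - 3.125000/26.375000)*100

88.1517 %


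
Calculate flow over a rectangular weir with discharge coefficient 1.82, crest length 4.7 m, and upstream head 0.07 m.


Q = C * L * H^(3/2) = 1.82 * 4.7 * 0.07^1.5 = 1.82 * 4.7 * 0.018520

0.1584 m^3/s


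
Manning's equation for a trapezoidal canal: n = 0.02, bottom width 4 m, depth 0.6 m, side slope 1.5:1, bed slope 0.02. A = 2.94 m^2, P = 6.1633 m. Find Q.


R = A/P = 2.94/6.1633 = 0.477017
Q = (1/0.02) * 2.94 * 0.477017^(2/3) * 0.02^0.5

12.6918 m^3/s


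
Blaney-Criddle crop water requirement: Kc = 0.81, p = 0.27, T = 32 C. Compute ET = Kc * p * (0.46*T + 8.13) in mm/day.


ET = Kc * p * (0.46*T + 8.13)
ET = 0.81 * 0.27 * (0.46*32 + 8.13)
ET = 0.81 * 0.27 * 22.8500

4.9973 mm/day


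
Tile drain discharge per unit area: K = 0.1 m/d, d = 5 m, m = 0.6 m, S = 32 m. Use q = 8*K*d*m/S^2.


q = 8*K*d*m/S^2
q = 8*0.1*5*0.6/32^2
q = 2.4000 / 1024

0.0023 m/d


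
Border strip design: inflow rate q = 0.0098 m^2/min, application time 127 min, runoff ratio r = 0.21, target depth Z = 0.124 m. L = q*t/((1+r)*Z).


L = q*t/((1+r)*Z)
L = 0.0098*127/((1+0.21)*0.124)
L = 1.2446/0.15004

8.2951 m


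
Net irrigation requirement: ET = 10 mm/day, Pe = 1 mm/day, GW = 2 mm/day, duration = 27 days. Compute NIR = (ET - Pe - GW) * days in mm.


Daily deficit = ET - Pe - GW = 10 - 1 - 2 = 7 mm/day
NIR = 7 * 27 = 189 mm

189.0000 mm


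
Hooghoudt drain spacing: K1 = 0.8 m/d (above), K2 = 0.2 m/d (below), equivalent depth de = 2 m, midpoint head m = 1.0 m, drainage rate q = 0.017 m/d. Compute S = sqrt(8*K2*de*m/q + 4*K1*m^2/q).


S^2 = 8*K2*de*m/q + 4*K1*m^2/q
S^2 = 8*0.2*2*1.0/0.017 + 4*0.8*1.0^2/0.017
S = sqrt(376.4706)

19.4029 m


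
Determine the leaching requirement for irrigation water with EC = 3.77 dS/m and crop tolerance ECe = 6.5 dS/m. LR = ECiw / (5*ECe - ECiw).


LR = ECiw / (5*ECe - ECiw)
LR = 3.77 / (5*6.5 - 3.77)
LR = 3.77 / 28.7300

0.1312


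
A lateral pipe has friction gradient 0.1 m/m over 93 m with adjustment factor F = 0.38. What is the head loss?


hf = J * L * F = 0.1 * 93 * 0.38 = 3.5340 m

3.5340 m


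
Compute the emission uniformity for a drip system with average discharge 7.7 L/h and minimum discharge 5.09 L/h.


EU = (q_min/q_avg)*100 = (5.09/7.7)*100 = 66.1039%

66.1039 %


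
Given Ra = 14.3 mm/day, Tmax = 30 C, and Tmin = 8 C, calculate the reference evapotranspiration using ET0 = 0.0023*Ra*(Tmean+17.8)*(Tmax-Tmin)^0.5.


Tmean = (Tmax + Tmin)/2 = (30 + 8)/2 = 19.0
ET0 = 0.0023 * 14.3 * (19.0 + 17.8) * sqrt(30 - 8)
ET0 = 0.0023 * 14.3 * 36.8 * 4.690416

5.6771 mm/day


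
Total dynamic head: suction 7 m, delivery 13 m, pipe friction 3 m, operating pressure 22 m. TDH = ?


TDH = Hs + Hd + hf + Hp = 7 + 13 + 3 + 22 = 45

45 m


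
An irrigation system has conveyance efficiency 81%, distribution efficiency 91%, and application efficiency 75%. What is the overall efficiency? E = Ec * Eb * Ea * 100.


Ec = 0.81, Eb = 0.91, Ea = 0.75
E = 0.81 * 0.91 * 0.75 * 100 = 55.2825%

55.2825 %


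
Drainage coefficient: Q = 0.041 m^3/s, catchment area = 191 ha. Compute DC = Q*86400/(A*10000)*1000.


DC = Q * 86400 / (A * 10000) * 1000
DC = 0.041 * 86400 / (191 * 10000) * 1000
DC = 3542400.0000 / 1910000

1.8547 mm/day


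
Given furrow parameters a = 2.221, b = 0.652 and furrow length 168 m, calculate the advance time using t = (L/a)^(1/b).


t = (L/a)^(1/b)
t = (168/2.221)^(1/0.652)
t = 75.641603^(1/0.652)

761.2632 min


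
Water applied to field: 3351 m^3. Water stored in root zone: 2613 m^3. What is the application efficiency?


Ea = V_root / V_field * 100 = 2613 / 3351 * 100 = 77.9767%

77.9767 %


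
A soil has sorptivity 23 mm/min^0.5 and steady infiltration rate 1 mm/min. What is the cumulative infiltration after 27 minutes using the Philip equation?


F = S*sqrt(t) + A*t
F = 23*sqrt(27) + 1*27
F = 23*5.196152 + 27

146.5115 mm


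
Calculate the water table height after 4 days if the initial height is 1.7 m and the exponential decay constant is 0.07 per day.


m = m0 * exp(-k*t)
m = 1.7 * exp(-0.07 * 4)
m = 1.7 * exp(-0.2800)

1.2848 m


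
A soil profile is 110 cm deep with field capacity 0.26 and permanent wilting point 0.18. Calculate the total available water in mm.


AWC = (FC - PWP) * d * 10
AWC = (0.26 - 0.18) * 110 * 10
AWC = 0.0800 * 110 * 10

88.0000 mm


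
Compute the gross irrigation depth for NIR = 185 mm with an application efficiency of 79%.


Ea = 79% = 0.79
GID = NIR / Ea = 185 / 0.79 = 234.1772 mm

234.1772 mm


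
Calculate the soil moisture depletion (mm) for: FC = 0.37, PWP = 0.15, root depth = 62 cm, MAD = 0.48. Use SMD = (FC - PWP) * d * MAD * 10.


SMD = (FC - PWP) * d * MAD * 10
SMD = (0.37 - 0.15) * 62 * 0.48 * 10
SMD = 0.2200 * 62 * 0.48 * 10

65.4720 mm


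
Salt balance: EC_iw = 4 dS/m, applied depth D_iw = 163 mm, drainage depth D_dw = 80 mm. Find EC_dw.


EC_dw = EC_iw * D_iw / D_dw
EC_dw = 4 * 163 / 80
EC_dw = 652 / 80

8.1500 dS/m


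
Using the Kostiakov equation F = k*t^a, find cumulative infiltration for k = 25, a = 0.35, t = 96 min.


F = k * t^a = 25 * 96^0.35
F = 25 * 4.940773

123.5193 mm


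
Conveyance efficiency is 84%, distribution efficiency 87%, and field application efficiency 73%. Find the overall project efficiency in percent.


Ec = 0.84, Eb = 0.87, Ea = 0.73
E = 0.84 * 0.87 * 0.73 * 100 = 53.3484%

53.3484 %


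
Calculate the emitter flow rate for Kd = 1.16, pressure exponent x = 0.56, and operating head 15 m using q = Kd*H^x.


q = Kd * H^x = 1.16 * 15^0.56 = 1.16 * 4.556287

5.2853 L/h


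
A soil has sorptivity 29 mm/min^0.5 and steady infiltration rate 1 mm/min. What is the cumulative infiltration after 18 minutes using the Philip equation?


F = S*sqrt(t) + A*t
F = 29*sqrt(18) + 1*18
F = 29*4.242641 + 18

141.0366 mm


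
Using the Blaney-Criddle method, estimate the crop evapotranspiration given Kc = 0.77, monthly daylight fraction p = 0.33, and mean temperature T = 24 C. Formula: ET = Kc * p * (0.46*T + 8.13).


ET = Kc * p * (0.46*T + 8.13)
ET = 0.77 * 0.33 * (0.46*24 + 8.13)
ET = 0.77 * 0.33 * 19.1700

4.8711 mm/day


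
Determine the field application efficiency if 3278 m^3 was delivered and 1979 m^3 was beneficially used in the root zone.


Ea = V_root / V_field * 100 = 1979 / 3278 * 100 = 60.3722%

60.3722 %


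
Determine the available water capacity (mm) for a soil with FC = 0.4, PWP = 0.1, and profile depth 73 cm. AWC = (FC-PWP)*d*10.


AWC = (FC - PWP) * d * 10
AWC = (0.4 - 0.1) * 73 * 10
AWC = 0.3000 * 73 * 10

219.0000 mm


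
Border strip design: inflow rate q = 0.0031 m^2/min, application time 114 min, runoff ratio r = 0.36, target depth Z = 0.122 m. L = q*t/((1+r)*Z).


L = q*t/((1+r)*Z)
L = 0.0031*114/((1+0.36)*0.122)
L = 0.3534/0.16592

2.1299 m


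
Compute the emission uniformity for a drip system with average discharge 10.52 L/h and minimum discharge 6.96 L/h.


EU = (q_min/q_avg)*100 = (6.96/10.52)*100 = 66.1597%

66.1597 %


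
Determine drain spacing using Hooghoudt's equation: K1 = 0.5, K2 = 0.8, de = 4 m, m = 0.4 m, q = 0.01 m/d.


S^2 = 8*K2*de*m/q + 4*K1*m^2/q
S^2 = 8*0.8*4*0.4/0.01 + 4*0.5*0.4^2/0.01
S = sqrt(1056.0000)

32.4962 m


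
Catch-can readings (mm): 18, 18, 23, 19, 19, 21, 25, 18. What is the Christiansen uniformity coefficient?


mean = 20.125000 mm
MAD = 2.156250 mm
CU = (1 - 2.156250/20.125000)*100

89.2857 %


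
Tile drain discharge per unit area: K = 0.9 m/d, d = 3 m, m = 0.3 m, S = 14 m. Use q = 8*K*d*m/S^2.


q = 8*K*d*m/S^2
q = 8*0.9*3*0.3/14^2
q = 6.4800 / 196

0.0331 m/d


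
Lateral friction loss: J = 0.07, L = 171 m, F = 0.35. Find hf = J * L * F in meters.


hf = J * L * F = 0.07 * 171 * 0.35 = 4.1895 m

4.1895 m


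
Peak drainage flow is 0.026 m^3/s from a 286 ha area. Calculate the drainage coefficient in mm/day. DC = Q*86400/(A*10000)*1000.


DC = Q * 86400 / (A * 10000) * 1000
DC = 0.026 * 86400 / (286 * 10000) * 1000
DC = 2246400.0000 / 2860000

0.7855 mm/day


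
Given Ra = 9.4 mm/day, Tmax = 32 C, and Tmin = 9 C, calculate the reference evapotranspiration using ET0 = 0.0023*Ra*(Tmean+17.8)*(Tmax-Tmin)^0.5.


Tmean = (Tmax + Tmin)/2 = (32 + 9)/2 = 20.5
ET0 = 0.0023 * 9.4 * (20.5 + 17.8) * sqrt(32 - 9)
ET0 = 0.0023 * 9.4 * 38.3 * 4.795832

3.9712 mm/day


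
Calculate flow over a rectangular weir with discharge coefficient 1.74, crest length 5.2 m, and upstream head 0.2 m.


Q = C * L * H^(3/2) = 1.74 * 5.2 * 0.2^1.5 = 1.74 * 5.2 * 0.089443

0.8093 m^3/s


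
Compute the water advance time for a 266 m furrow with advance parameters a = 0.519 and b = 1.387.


t = (L/a)^(1/b)
t = (266/0.519)^(1/1.387)
t = 512.524085^(1/1.387)

89.8776 min


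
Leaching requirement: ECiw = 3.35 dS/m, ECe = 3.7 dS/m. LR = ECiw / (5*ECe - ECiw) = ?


LR = ECiw / (5*ECe - ECiw)
LR = 3.35 / (5*3.7 - 3.35)
LR = 3.35 / 15.1500

0.2211


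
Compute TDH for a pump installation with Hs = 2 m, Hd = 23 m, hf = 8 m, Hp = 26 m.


TDH = Hs + Hd + hf + Hp = 2 + 23 + 8 + 26 = 59

59 m


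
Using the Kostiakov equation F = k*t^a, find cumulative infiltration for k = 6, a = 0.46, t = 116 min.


F = k * t^a = 6 * 116^0.46
F = 6 * 8.905343

53.4321 mm


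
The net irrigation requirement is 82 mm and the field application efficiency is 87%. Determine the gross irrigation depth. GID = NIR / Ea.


Ea = 87% = 0.87
GID = NIR / Ea = 82 / 0.87 = 94.2529 mm

94.2529 mm


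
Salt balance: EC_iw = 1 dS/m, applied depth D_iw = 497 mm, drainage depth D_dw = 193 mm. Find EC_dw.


EC_dw = EC_iw * D_iw / D_dw
EC_dw = 1 * 497 / 193
EC_dw = 497 / 193

2.5751 dS/m


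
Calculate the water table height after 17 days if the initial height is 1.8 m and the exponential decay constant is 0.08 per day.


m = m0 * exp(-k*t)
m = 1.8 * exp(-0.08 * 17)
m = 1.8 * exp(-1.3600)

0.4620 m


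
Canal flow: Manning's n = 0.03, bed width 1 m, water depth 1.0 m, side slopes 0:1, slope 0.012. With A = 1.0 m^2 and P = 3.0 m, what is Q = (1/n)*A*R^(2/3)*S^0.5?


R = A/P = 1.0/3.0 = 0.333333
Q = (1/0.03) * 1.0 * 0.333333^(2/3) * 0.012^0.5

1.7554 m^3/s


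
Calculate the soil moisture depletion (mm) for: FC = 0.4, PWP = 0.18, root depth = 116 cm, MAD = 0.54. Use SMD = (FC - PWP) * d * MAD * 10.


SMD = (FC - PWP) * d * MAD * 10
SMD = (0.4 - 0.18) * 116 * 0.54 * 10
SMD = 0.2200 * 116 * 0.54 * 10

137.8080 mm


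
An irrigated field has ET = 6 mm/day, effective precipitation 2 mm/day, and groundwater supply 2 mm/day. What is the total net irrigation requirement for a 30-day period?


Daily deficit = ET - Pe - GW = 6 - 2 - 2 = 2 mm/day
NIR = 2 * 30 = 60 mm

60.0000 mm


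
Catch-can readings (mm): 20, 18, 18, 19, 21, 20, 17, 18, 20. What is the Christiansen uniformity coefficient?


mean = 19.000000 mm
MAD = 1.111111 mm
CU = (1 - 1.111111/19.000000)*100

94.1520 %


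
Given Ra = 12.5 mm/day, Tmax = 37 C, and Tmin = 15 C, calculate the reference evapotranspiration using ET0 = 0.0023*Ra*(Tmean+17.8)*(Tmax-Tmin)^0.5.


Tmean = (Tmax + Tmin)/2 = (37 + 15)/2 = 26.0
ET0 = 0.0023 * 12.5 * (26.0 + 17.8) * sqrt(37 - 15)
ET0 = 0.0023 * 12.5 * 43.8 * 4.690416

5.9064 mm/day


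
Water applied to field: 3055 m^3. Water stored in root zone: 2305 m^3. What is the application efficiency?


Ea = V_root / V_field * 100 = 2305 / 3055 * 100 = 75.4501%

75.4501 %


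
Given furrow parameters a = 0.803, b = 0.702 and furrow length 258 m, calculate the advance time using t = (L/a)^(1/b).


t = (L/a)^(1/b)
t = (258/0.803)^(1/0.702)
t = 321.295143^(1/0.702)

3724.6764 min


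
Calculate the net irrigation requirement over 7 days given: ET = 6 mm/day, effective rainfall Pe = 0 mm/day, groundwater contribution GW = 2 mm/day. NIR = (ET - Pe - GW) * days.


Daily deficit = ET - Pe - GW = 6 - 0 - 2 = 4 mm/day
NIR = 4 * 7 = 28 mm

28.0000 mm


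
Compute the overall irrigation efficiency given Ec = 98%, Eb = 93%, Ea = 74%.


Ec = 0.98, Eb = 0.93, Ea = 0.74
E = 0.98 * 0.93 * 0.74 * 100 = 67.4436%

67.4436 %


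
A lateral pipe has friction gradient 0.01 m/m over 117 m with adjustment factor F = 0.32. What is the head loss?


hf = J * L * F = 0.01 * 117 * 0.32 = 0.3744 m

0.3744 m


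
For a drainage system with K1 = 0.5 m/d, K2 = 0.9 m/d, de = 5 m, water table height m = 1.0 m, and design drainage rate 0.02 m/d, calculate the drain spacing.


S^2 = 8*K2*de*m/q + 4*K1*m^2/q
S^2 = 8*0.9*5*1.0/0.02 + 4*0.5*1.0^2/0.02
S = sqrt(1900.0000)

43.5890 m


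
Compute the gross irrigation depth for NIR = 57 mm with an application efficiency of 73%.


Ea = 73% = 0.73
GID = NIR / Ea = 57 / 0.73 = 78.0822 mm

78.0822 mm


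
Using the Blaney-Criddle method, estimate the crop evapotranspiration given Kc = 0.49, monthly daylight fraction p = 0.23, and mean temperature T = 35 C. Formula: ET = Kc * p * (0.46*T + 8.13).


ET = Kc * p * (0.46*T + 8.13)
ET = 0.49 * 0.23 * (0.46*35 + 8.13)
ET = 0.49 * 0.23 * 24.2300

2.7307 mm/day


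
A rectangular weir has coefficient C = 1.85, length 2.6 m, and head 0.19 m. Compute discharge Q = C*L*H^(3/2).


Q = C * L * H^(3/2) = 1.85 * 2.6 * 0.19^1.5 = 1.85 * 2.6 * 0.082819

0.3984 m^3/s


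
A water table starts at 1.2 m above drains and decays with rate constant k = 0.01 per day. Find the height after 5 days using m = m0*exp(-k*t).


m = m0 * exp(-k*t)
m = 1.2 * exp(-0.01 * 5)
m = 1.2 * exp(-0.0500)

1.1415 m


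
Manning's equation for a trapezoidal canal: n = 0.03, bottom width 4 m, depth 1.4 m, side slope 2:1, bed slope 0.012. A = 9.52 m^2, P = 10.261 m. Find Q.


R = A/P = 9.52/10.261 = 0.927785
Q = (1/0.03) * 9.52 * 0.927785^(2/3) * 0.012^0.5

33.0677 m^3/s


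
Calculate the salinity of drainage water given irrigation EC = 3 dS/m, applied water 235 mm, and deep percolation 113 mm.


EC_dw = EC_iw * D_iw / D_dw
EC_dw = 3 * 235 / 113
EC_dw = 705 / 113

6.2389 dS/m


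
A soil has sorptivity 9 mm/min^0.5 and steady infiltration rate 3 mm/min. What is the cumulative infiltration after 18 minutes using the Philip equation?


F = S*sqrt(t) + A*t
F = 9*sqrt(18) + 3*18
F = 9*4.242641 + 54

92.1838 mm


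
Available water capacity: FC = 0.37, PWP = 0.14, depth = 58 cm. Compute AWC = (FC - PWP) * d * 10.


AWC = (FC - PWP) * d * 10
AWC = (0.37 - 0.14) * 58 * 10
AWC = 0.2300 * 58 * 10

133.4000 mm


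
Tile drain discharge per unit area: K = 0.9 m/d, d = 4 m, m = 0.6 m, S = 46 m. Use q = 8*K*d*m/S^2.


q = 8*K*d*m/S^2
q = 8*0.9*4*0.6/46^2
q = 17.2800 / 2116

0.0082 m/d


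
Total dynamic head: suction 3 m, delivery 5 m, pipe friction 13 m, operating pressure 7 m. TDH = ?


TDH = Hs + Hd + hf + Hp = 3 + 5 + 13 + 7 = 28

28 m


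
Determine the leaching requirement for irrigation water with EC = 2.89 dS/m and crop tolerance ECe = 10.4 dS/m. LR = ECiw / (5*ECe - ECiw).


LR = ECiw / (5*ECe - ECiw)
LR = 2.89 / (5*10.4 - 2.89)
LR = 2.89 / 49.1100

0.0588


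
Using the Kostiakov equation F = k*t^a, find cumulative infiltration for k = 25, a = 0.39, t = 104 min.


F = k * t^a = 25 * 104^0.39
F = 25 * 6.118472

152.9618 mm


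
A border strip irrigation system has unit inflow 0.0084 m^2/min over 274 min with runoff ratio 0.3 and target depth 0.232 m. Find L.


L = q*t/((1+r)*Z)
L = 0.0084*274/((1+0.3)*0.232)
L = 2.3016/0.3016

7.6313 m


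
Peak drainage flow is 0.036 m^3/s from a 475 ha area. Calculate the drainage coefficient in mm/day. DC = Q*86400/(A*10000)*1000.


DC = Q * 86400 / (A * 10000) * 1000
DC = 0.036 * 86400 / (475 * 10000) * 1000
DC = 3110400.0000 / 4750000

0.6548 mm/day


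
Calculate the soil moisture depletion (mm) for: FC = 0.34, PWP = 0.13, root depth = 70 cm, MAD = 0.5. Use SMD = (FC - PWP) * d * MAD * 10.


SMD = (FC - PWP) * d * MAD * 10
SMD = (0.34 - 0.13) * 70 * 0.5 * 10
SMD = 0.2100 * 70 * 0.5 * 10

73.5000 mm


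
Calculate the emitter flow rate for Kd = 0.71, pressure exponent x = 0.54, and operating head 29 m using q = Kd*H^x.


q = Kd * H^x = 0.71 * 29^0.54 = 0.71 * 6.161620

4.3748 L/h


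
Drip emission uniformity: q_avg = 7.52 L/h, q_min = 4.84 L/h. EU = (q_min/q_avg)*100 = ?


EU = (q_min/q_avg)*100 = (4.84/7.52)*100 = 64.3617%

64.3617 %


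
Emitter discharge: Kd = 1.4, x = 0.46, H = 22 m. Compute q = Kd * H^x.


q = Kd * H^x = 1.4 * 22^0.46 = 1.4 * 4.144904

5.8029 L/h


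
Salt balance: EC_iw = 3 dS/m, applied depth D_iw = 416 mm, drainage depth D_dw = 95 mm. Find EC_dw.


EC_dw = EC_iw * D_iw / D_dw
EC_dw = 3 * 416 / 95
EC_dw = 1248 / 95

13.1368 dS/m


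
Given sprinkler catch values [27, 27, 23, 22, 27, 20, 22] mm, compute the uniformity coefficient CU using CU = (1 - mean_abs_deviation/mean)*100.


mean = 24.000000 mm
MAD = 2.571429 mm
CU = (1 - 2.571429/24.000000)*100

89.2857 %


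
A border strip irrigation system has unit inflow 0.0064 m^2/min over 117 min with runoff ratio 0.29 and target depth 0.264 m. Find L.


L = q*t/((1+r)*Z)
L = 0.0064*117/((1+0.29)*0.264)
L = 0.7488/0.34056

2.1987 m


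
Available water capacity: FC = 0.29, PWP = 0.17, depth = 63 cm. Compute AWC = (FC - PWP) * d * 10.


AWC = (FC - PWP) * d * 10
AWC = (0.29 - 0.17) * 63 * 10
AWC = 0.1200 * 63 * 10

75.6000 mm


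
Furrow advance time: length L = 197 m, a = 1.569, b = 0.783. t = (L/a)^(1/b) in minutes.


t = (L/a)^(1/b)
t = (197/1.569)^(1/0.783)
t = 125.557680^(1/0.783)

479.1981 min


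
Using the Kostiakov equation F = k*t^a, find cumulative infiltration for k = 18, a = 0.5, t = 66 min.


F = k * t^a = 18 * 66^0.5
F = 18 * 8.124038

146.2327 mm


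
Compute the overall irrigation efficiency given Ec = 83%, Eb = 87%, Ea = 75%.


Ec = 0.83, Eb = 0.87, Ea = 0.75
E = 0.83 * 0.87 * 0.75 * 100 = 54.1575%

54.1575 %


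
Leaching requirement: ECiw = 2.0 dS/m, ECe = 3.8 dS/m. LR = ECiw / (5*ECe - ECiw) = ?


LR = ECiw / (5*ECe - ECiw)
LR = 2.0 / (5*3.8 - 2.0)
LR = 2.0 / 17.0000

0.1176


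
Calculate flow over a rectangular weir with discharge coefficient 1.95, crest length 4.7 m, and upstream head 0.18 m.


Q = C * L * H^(3/2) = 1.95 * 4.7 * 0.18^1.5 = 1.95 * 4.7 * 0.076368

0.6999 m^3/s


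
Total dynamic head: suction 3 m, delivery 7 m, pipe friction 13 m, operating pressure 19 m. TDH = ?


TDH = Hs + Hd + hf + Hp = 3 + 7 + 13 + 19 = 42

42 m


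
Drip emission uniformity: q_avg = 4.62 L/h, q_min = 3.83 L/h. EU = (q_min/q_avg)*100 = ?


EU = (q_min/q_avg)*100 = (3.83/4.62)*100 = 82.9004%

82.9004 %


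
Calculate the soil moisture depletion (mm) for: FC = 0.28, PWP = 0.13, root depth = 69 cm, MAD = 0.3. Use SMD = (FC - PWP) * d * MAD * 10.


SMD = (FC - PWP) * d * MAD * 10
SMD = (0.28 - 0.13) * 69 * 0.3 * 10
SMD = 0.1500 * 69 * 0.3 * 10

31.0500 mm


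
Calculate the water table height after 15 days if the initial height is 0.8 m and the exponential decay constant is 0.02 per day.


m = m0 * exp(-k*t)
m = 0.8 * exp(-0.02 * 15)
m = 0.8 * exp(-0.3000)

0.5927 m


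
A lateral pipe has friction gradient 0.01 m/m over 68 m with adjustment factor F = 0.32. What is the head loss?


hf = J * L * F = 0.01 * 68 * 0.32 = 0.2176 m

0.2176 m


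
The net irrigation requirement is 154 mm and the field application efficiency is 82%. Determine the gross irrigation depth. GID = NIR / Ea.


Ea = 82% = 0.82
GID = NIR / Ea = 154 / 0.82 = 187.8049 mm

187.8049 mm


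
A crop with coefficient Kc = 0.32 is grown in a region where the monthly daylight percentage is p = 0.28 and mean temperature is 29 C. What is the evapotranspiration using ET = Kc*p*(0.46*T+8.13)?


ET = Kc * p * (0.46*T + 8.13)
ET = 0.32 * 0.28 * (0.46*29 + 8.13)
ET = 0.32 * 0.28 * 21.4700

1.9237 mm/day


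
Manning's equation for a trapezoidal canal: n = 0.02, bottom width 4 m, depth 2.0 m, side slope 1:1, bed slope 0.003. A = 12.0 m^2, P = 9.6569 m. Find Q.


R = A/P = 12.0/9.6569 = 1.242635
Q = (1/0.02) * 12.0 * 1.242635^(2/3) * 0.003^0.5

37.9846 m^3/s


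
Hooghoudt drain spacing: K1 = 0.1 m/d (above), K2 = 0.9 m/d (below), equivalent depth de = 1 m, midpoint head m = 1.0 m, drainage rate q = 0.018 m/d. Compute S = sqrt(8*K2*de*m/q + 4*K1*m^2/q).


S^2 = 8*K2*de*m/q + 4*K1*m^2/q
S^2 = 8*0.9*1*1.0/0.018 + 4*0.1*1.0^2/0.018
S = sqrt(422.2222)

20.5480 m


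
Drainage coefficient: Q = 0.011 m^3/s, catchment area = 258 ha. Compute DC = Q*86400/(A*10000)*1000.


DC = Q * 86400 / (A * 10000) * 1000
DC = 0.011 * 86400 / (258 * 10000) * 1000
DC = 950400.0000 / 2580000

0.3684 mm/day


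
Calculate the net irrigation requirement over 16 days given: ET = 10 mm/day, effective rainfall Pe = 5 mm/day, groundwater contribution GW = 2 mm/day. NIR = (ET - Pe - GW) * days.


Daily deficit = ET - Pe - GW = 10 - 5 - 2 = 3 mm/day
NIR = 3 * 16 = 48 mm

48.0000 mm


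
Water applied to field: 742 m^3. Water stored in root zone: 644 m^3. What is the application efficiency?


Ea = V_root / V_field * 100 = 644 / 742 * 100 = 86.7925%

86.7925 %


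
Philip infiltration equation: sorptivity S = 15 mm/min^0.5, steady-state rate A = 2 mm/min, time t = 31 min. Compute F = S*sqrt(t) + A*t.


F = S*sqrt(t) + A*t
F = 15*sqrt(31) + 2*31
F = 15*5.567764 + 62

145.5165 mm


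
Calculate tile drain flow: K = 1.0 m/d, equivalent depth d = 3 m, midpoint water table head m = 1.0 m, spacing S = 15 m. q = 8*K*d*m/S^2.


q = 8*K*d*m/S^2
q = 8*1.0*3*1.0/15^2
q = 24.0000 / 225

0.1067 m/d


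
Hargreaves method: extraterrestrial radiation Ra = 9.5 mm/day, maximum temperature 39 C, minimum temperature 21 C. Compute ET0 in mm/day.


Tmean = (Tmax + Tmin)/2 = (39 + 21)/2 = 30.0
ET0 = 0.0023 * 9.5 * (30.0 + 17.8) * sqrt(39 - 21)
ET0 = 0.0023 * 9.5 * 47.8 * 4.242641

4.4311 mm/day


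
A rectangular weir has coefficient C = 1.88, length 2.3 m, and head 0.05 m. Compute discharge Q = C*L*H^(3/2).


Q = C * L * H^(3/2) = 1.88 * 2.3 * 0.05^1.5 = 1.88 * 2.3 * 0.011180

0.0483 m^3/s


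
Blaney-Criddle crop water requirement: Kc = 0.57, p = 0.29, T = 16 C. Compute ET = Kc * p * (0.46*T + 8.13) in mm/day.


ET = Kc * p * (0.46*T + 8.13)
ET = 0.57 * 0.29 * (0.46*16 + 8.13)
ET = 0.57 * 0.29 * 15.4900

2.5605 mm/day


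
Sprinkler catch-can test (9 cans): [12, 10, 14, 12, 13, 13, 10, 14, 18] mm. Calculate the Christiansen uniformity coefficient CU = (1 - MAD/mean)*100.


mean = 12.888889 mm
MAD = 1.679012 mm
CU = (1 - 1.679012/12.888889)*100

86.9732 %


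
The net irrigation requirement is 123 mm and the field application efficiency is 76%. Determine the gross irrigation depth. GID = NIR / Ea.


Ea = 76% = 0.76
GID = NIR / Ea = 123 / 0.76 = 161.8421 mm

161.8421 mm


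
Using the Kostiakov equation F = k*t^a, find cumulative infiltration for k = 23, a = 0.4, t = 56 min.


F = k * t^a = 23 * 56^0.4
F = 23 * 5.003515

115.0808 mm


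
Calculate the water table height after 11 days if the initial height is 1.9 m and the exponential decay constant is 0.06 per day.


m = m0 * exp(-k*t)
m = 1.9 * exp(-0.06 * 11)
m = 1.9 * exp(-0.6600)

0.9820 m


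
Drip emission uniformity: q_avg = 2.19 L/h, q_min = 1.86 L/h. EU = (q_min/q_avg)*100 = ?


EU = (q_min/q_avg)*100 = (1.86/2.19)*100 = 84.9315%

84.9315 %


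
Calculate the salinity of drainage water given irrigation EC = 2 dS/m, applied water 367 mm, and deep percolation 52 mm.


EC_dw = EC_iw * D_iw / D_dw
EC_dw = 2 * 367 / 52
EC_dw = 734 / 52

14.1154 dS/m


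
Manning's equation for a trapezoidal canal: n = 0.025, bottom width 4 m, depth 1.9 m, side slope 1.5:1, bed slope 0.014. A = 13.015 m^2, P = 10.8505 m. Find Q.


R = A/P = 13.015/10.8505 = 1.199484
Q = (1/0.025) * 13.015 * 1.199484^(2/3) * 0.014^0.5

69.5394 m^3/s


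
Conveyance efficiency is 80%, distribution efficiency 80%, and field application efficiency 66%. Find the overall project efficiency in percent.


Ec = 0.8, Eb = 0.8, Ea = 0.66
E = 0.8 * 0.8 * 0.66 * 100 = 42.2400%

42.2400 %


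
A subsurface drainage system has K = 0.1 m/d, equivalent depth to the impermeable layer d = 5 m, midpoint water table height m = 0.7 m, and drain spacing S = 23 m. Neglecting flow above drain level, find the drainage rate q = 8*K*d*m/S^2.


q = 8*K*d*m/S^2
q = 8*0.1*5*0.7/23^2
q = 2.8000 / 529

0.0053 m/d


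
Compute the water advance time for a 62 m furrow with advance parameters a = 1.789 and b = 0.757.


t = (L/a)^(1/b)
t = (62/1.789)^(1/0.757)
t = 34.656233^(1/0.757)

108.1577 min


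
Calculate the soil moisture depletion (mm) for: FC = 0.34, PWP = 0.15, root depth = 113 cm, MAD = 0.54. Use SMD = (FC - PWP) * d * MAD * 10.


SMD = (FC - PWP) * d * MAD * 10
SMD = (0.34 - 0.15) * 113 * 0.54 * 10
SMD = 0.1900 * 113 * 0.54 * 10

115.9380 mm


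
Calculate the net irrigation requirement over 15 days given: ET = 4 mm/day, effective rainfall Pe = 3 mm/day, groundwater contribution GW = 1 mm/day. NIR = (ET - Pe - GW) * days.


Daily deficit = ET - Pe - GW = 4 - 3 - 1 = 0 mm/day
NIR = 0 * 15 = 0 mm

0 mm


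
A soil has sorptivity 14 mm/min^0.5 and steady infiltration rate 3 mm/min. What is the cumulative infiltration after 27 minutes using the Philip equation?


F = S*sqrt(t) + A*t
F = 14*sqrt(27) + 3*27
F = 14*5.196152 + 81

153.7461 mm


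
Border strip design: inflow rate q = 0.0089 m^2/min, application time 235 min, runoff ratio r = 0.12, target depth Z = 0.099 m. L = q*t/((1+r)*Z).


L = q*t/((1+r)*Z)
L = 0.0089*235/((1+0.12)*0.099)
L = 2.0915/0.11088

18.8627 m


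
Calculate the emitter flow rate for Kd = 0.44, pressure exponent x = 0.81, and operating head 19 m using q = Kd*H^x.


q = Kd * H^x = 0.44 * 19^0.81 = 0.44 * 10.859015

4.7780 L/h


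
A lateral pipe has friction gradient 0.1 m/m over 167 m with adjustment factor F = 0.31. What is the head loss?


hf = J * L * F = 0.1 * 167 * 0.31 = 5.1770 m

5.1770 m


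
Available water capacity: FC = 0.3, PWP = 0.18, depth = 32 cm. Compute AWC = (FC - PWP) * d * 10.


AWC = (FC - PWP) * d * 10
AWC = (0.3 - 0.18) * 32 * 10
AWC = 0.1200 * 32 * 10

38.4000 mm


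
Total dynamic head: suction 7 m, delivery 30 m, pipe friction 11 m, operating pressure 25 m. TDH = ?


TDH = Hs + Hd + hf + Hp = 7 + 30 + 11 + 25 = 73

73 m


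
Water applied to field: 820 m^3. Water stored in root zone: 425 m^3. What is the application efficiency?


Ea = V_root / V_field * 100 = 425 / 820 * 100 = 51.8293%

51.8293 %


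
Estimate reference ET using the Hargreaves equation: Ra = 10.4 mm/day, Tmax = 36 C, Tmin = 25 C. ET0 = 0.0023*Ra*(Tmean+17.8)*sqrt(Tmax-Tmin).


Tmean = (Tmax + Tmin)/2 = (36 + 25)/2 = 30.5
ET0 = 0.0023 * 10.4 * (30.5 + 17.8) * sqrt(36 - 25)
ET0 = 0.0023 * 10.4 * 48.3 * 3.316625

3.8318 mm/day


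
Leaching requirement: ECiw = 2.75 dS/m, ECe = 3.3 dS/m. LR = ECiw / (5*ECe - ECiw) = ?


LR = ECiw / (5*ECe - ECiw)
LR = 2.75 / (5*3.3 - 2.75)
LR = 2.75 / 13.7500

0.2000


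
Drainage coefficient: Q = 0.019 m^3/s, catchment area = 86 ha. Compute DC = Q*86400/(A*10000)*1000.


DC = Q * 86400 / (A * 10000) * 1000
DC = 0.019 * 86400 / (86 * 10000) * 1000
DC = 1641600.0000 / 860000

1.9088 mm/day


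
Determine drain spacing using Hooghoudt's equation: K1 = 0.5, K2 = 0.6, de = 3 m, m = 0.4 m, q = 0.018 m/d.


S^2 = 8*K2*de*m/q + 4*K1*m^2/q
S^2 = 8*0.6*3*0.4/0.018 + 4*0.5*0.4^2/0.018
S = sqrt(337.7778)

18.3787 m


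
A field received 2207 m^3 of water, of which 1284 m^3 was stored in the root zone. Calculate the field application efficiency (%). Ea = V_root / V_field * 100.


Ea = V_root / V_field * 100 = 1284 / 2207 * 100 = 58.1785%

58.1785 %


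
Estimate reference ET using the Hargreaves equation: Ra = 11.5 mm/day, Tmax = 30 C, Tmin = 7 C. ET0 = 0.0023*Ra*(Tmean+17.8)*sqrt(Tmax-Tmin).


Tmean = (Tmax + Tmin)/2 = (30 + 7)/2 = 18.5
ET0 = 0.0023 * 11.5 * (18.5 + 17.8) * sqrt(30 - 7)
ET0 = 0.0023 * 11.5 * 36.3 * 4.795832

4.6046 mm/day


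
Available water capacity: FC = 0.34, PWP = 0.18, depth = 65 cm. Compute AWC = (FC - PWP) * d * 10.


AWC = (FC - PWP) * d * 10
AWC = (0.34 - 0.18) * 65 * 10
AWC = 0.1600 * 65 * 10

104.0000 mm


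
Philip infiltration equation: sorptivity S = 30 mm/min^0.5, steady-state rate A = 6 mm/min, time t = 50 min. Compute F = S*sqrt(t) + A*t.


F = S*sqrt(t) + A*t
F = 30*sqrt(50) + 6*50
F = 30*7.071068 + 300

512.1320 mm


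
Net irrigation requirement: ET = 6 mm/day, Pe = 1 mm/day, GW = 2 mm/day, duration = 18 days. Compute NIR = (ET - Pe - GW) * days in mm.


Daily deficit = ET - Pe - GW = 6 - 1 - 2 = 3 mm/day
NIR = 3 * 18 = 54 mm

54.0000 mm


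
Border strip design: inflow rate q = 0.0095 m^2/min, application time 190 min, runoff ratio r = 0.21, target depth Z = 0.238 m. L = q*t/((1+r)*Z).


L = q*t/((1+r)*Z)
L = 0.0095*190/((1+0.21)*0.238)
L = 1.805/0.28798

6.2678 m


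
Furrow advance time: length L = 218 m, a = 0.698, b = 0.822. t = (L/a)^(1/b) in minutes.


t = (L/a)^(1/b)
t = (218/0.698)^(1/0.822)
t = 312.320917^(1/0.822)

1083.4141 min


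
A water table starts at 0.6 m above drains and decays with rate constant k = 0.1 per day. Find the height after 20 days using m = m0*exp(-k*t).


m = m0 * exp(-k*t)
m = 0.6 * exp(-0.1 * 20)
m = 0.6 * exp(-2.0000)

0.0812 m


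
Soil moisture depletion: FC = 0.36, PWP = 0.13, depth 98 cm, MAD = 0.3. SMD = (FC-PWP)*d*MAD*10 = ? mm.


SMD = (FC - PWP) * d * MAD * 10
SMD = (0.36 - 0.13) * 98 * 0.3 * 10
SMD = 0.2300 * 98 * 0.3 * 10

67.6200 mm


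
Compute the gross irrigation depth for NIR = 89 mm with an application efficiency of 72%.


Ea = 72% = 0.72
GID = NIR / Ea = 89 / 0.72 = 123.6111 mm

123.6111 mm


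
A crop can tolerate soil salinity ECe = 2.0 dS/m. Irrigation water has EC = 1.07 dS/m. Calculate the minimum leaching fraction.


LR = ECiw / (5*ECe - ECiw)
LR = 1.07 / (5*2.0 - 1.07)
LR = 1.07 / 8.9300

0.1198


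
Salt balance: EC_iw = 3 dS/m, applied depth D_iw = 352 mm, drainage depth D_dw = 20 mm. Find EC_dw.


EC_dw = EC_iw * D_iw / D_dw
EC_dw = 3 * 352 / 20
EC_dw = 1056 / 20

52.8000 dS/m


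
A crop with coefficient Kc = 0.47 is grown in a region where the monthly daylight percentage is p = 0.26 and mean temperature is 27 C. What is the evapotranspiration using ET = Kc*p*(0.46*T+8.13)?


ET = Kc * p * (0.46*T + 8.13)
ET = 0.47 * 0.26 * (0.46*27 + 8.13)
ET = 0.47 * 0.26 * 20.5500

2.5112 mm/day


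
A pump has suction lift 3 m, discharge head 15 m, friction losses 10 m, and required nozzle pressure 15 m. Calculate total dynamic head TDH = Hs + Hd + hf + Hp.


TDH = Hs + Hd + hf + Hp = 3 + 15 + 10 + 15 = 43

43 m


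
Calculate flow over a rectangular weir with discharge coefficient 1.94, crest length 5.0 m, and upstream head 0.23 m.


Q = C * L * H^(3/2) = 1.94 * 5.0 * 0.23^1.5 = 1.94 * 5.0 * 0.110304

1.0699 m^3/s


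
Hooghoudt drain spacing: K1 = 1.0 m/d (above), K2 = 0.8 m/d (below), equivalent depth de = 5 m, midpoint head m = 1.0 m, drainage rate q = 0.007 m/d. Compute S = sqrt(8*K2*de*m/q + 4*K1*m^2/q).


S^2 = 8*K2*de*m/q + 4*K1*m^2/q
S^2 = 8*0.8*5*1.0/0.007 + 4*1.0*1.0^2/0.007
S = sqrt(5142.8571)

71.7137 m


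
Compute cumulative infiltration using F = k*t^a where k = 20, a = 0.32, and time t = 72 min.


F = k * t^a = 20 * 72^0.32
F = 20 * 3.929582

78.5916 mm


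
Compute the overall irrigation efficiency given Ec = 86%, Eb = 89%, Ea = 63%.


Ec = 0.86, Eb = 0.89, Ea = 0.63
E = 0.86 * 0.89 * 0.63 * 100 = 48.2202%

48.2202 %


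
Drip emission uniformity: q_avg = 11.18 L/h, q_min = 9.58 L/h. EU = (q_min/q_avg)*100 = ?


EU = (q_min/q_avg)*100 = (9.58/11.18)*100 = 85.6887%

85.6887 %


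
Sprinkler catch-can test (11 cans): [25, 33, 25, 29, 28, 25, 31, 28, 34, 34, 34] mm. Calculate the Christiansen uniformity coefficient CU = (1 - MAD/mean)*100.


mean = 29.636364 mm
MAD = 3.239669 mm
CU = (1 - 3.239669/29.636364)*100

89.0686 %


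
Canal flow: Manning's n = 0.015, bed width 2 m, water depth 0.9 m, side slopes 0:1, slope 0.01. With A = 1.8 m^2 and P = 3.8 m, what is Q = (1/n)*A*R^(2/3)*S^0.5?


R = A/P = 1.8/3.8 = 0.473684
Q = (1/0.015) * 1.8 * 0.473684^(2/3) * 0.01^0.5

7.2919 m^3/s


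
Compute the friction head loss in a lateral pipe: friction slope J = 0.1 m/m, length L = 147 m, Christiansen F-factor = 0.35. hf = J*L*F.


hf = J * L * F = 0.1 * 147 * 0.35 = 5.1450 m

5.1450 m


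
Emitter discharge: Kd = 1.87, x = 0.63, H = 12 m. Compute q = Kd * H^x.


q = Kd * H^x = 1.87 * 12^0.63 = 1.87 * 4.785025

8.9480 L/h


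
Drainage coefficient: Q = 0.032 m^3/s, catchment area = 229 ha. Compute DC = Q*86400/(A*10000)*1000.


DC = Q * 86400 / (A * 10000) * 1000
DC = 0.032 * 86400 / (229 * 10000) * 1000
DC = 2764800.0000 / 2290000

1.2073 mm/day


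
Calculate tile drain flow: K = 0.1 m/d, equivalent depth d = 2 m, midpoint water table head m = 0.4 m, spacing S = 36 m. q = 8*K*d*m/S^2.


q = 8*K*d*m/S^2
q = 8*0.1*2*0.4/36^2
q = 0.6400 / 1296

4.9383e-04 m/d


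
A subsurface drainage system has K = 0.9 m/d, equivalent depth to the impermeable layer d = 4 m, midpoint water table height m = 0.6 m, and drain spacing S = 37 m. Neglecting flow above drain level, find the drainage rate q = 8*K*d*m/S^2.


q = 8*K*d*m/S^2
q = 8*0.9*4*0.6/37^2
q = 17.2800 / 1369

0.0126 m/d


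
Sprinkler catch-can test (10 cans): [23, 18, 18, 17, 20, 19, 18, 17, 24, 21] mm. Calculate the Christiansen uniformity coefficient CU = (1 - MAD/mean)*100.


mean = 19.500000 mm
MAD = 2.000000 mm
CU = (1 - 2.000000/19.500000)*100

89.7436 %


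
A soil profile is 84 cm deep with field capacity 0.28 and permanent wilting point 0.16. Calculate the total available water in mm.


AWC = (FC - PWP) * d * 10
AWC = (0.28 - 0.16) * 84 * 10
AWC = 0.1200 * 84 * 10

100.8000 mm


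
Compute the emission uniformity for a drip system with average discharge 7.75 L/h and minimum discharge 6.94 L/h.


EU = (q_min/q_avg)*100 = (6.94/7.75)*100 = 89.5484%

89.5484 %


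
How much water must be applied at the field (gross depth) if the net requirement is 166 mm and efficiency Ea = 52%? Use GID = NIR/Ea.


Ea = 52% = 0.52
GID = NIR / Ea = 166 / 0.52 = 319.2308 mm

319.2308 mm


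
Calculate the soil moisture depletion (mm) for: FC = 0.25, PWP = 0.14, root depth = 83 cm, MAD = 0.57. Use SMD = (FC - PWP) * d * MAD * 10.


SMD = (FC - PWP) * d * MAD * 10
SMD = (0.25 - 0.14) * 83 * 0.57 * 10
SMD = 0.1100 * 83 * 0.57 * 10

52.0410 mm


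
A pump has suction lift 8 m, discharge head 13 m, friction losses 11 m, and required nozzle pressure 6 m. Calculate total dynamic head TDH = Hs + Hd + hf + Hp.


TDH = Hs + Hd + hf + Hp = 8 + 13 + 11 + 6 = 38

38 m


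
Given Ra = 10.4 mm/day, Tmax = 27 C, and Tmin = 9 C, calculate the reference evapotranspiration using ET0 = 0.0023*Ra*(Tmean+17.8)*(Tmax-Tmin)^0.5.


Tmean = (Tmax + Tmin)/2 = (27 + 9)/2 = 18.0
ET0 = 0.0023 * 10.4 * (18.0 + 17.8) * sqrt(27 - 9)
ET0 = 0.0023 * 10.4 * 35.8 * 4.242641

3.6331 mm/day


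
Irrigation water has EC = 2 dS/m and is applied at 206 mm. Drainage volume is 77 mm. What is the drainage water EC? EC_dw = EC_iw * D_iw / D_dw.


EC_dw = EC_iw * D_iw / D_dw
EC_dw = 2 * 206 / 77
EC_dw = 412 / 77

5.3506 dS/m


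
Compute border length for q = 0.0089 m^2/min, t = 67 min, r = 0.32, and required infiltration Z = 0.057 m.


L = q*t/((1+r)*Z)
L = 0.0089*67/((1+0.32)*0.057)
L = 0.5963/0.07524

7.9253 m


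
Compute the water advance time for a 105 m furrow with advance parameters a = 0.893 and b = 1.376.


t = (L/a)^(1/b)
t = (105/0.893)^(1/1.376)
t = 117.581187^(1/1.376)

31.9599 min


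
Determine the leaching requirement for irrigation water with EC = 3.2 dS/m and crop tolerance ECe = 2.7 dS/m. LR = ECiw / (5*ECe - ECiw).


LR = ECiw / (5*ECe - ECiw)
LR = 3.2 / (5*2.7 - 3.2)
LR = 3.2 / 10.3000

0.3107


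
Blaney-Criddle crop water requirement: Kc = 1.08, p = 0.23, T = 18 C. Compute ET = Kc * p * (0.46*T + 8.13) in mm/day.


ET = Kc * p * (0.46*T + 8.13)
ET = 1.08 * 0.23 * (0.46*18 + 8.13)
ET = 1.08 * 0.23 * 16.4100

4.0762 mm/day


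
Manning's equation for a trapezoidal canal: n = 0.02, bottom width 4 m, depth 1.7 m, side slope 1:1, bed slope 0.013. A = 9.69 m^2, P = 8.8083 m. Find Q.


R = A/P = 9.69/8.8083 = 1.100099
Q = (1/0.02) * 9.69 * 1.100099^(2/3) * 0.013^0.5

58.8690 m^3/s


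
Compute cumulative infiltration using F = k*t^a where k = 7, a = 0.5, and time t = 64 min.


F = k * t^a = 7 * 64^0.5
F = 7 * 8.000000

56.0000 mm


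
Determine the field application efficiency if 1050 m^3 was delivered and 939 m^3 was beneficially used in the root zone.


Ea = V_root / V_field * 100 = 939 / 1050 * 100 = 89.4286%

89.4286 %


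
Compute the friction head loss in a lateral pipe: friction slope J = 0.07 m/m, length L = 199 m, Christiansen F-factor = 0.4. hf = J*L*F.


hf = J * L * F = 0.07 * 199 * 0.4 = 5.5720 m

5.5720 m


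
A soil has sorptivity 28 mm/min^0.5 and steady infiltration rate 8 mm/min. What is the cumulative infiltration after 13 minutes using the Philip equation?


F = S*sqrt(t) + A*t
F = 28*sqrt(13) + 8*13
F = 28*3.605551 + 104

204.9554 mm


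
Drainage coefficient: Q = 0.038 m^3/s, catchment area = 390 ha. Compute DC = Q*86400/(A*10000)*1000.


DC = Q * 86400 / (A * 10000) * 1000
DC = 0.038 * 86400 / (390 * 10000) * 1000
DC = 3283200.0000 / 3900000

0.8418 mm/day


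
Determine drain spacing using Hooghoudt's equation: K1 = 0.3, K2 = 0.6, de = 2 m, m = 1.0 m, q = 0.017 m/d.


S^2 = 8*K2*de*m/q + 4*K1*m^2/q
S^2 = 8*0.6*2*1.0/0.017 + 4*0.3*1.0^2/0.017
S = sqrt(635.2941)

25.2050 m


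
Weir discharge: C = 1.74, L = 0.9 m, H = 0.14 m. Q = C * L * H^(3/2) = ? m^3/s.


Q = C * L * H^(3/2) = 1.74 * 0.9 * 0.14^1.5 = 1.74 * 0.9 * 0.052383

0.0820 m^3/s


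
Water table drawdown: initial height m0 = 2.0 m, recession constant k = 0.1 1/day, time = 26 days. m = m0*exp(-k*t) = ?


m = m0 * exp(-k*t)
m = 2.0 * exp(-0.1 * 26)
m = 2.0 * exp(-2.6000)

0.1485 m


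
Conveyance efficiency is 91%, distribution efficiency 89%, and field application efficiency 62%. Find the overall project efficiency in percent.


Ec = 0.91, Eb = 0.89, Ea = 0.62
E = 0.91 * 0.89 * 0.62 * 100 = 50.2138%

50.2138 %


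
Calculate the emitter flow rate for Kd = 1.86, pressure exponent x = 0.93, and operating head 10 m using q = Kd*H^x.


q = Kd * H^x = 1.86 * 10^0.93 = 1.86 * 8.511380

15.8312 L/h


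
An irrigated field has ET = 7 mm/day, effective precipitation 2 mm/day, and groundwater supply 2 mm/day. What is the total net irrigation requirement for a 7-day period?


Daily deficit = ET - Pe - GW = 7 - 2 - 2 = 3 mm/day
NIR = 3 * 7 = 21 mm

21.0000 mm


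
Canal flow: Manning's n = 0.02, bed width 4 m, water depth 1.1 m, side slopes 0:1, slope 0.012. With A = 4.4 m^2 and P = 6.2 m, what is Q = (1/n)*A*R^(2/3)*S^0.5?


R = A/P = 4.4/6.2 = 0.709677
Q = (1/0.02) * 4.4 * 0.709677^(2/3) * 0.012^0.5

19.1743 m^3/s


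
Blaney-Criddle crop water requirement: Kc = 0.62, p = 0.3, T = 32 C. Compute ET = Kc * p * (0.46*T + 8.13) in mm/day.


ET = Kc * p * (0.46*T + 8.13)
ET = 0.62 * 0.3 * (0.46*32 + 8.13)
ET = 0.62 * 0.3 * 22.8500

4.2501 mm/day


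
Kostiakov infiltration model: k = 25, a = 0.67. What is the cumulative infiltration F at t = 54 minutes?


F = k * t^a = 25 * 54^0.67
F = 25 * 14.477842

361.9461 mm
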